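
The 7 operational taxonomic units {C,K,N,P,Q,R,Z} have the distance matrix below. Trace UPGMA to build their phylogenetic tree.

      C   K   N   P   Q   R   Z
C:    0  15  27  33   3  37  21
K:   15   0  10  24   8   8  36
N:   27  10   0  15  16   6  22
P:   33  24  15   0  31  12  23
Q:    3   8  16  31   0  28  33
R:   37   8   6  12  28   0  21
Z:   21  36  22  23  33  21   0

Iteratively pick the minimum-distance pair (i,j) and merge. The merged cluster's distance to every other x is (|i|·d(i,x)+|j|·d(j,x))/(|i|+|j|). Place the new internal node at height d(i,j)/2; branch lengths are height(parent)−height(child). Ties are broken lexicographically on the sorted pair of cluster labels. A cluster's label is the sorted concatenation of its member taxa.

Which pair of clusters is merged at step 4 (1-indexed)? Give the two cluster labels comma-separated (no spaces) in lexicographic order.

KNR,P

1. join C+Q (d=3) ⇒ CQ; edges |C|=3/2, |Q|=3/2
  updated: d(CQ,K)=23/2, d(CQ,N)=43/2, d(CQ,P)=32, d(CQ,R)=65/2, d(CQ,Z)=27
2. join N+R (d=6) ⇒ NR; edges |N|=3, |R|=3
  updated: d(CQ,NR)=27, d(K,NR)=9, d(NR,P)=27/2, d(NR,Z)=43/2
3. join K+NR (d=9) ⇒ KNR; edges |K|=9/2, |NR|=3/2
  updated: d(CQ,KNR)=131/6, d(KNR,P)=17, d(KNR,Z)=79/3
4. join KNR+P (d=17) ⇒ KNPR; edges |KNR|=4, |P|=17/2
  updated: d(CQ,KNPR)=195/8, d(KNPR,Z)=51/2
5. join CQ+KNPR (d=195/8) ⇒ CKNPQR; edges |CQ|=171/16, |KNPR|=59/16
  updated: d(CKNPQR,Z)=26
6. join CKNPQR+Z (d=26) ⇒ CKNPQRZ; edges |CKNPQR|=13/16, |Z|=13
final tree: (((C:3/2,Q:3/2):171/16,((K:9/2,(N:3,R:3):3/2):4,P:17/2):59/16):13/16,Z:13)
total length: 891/16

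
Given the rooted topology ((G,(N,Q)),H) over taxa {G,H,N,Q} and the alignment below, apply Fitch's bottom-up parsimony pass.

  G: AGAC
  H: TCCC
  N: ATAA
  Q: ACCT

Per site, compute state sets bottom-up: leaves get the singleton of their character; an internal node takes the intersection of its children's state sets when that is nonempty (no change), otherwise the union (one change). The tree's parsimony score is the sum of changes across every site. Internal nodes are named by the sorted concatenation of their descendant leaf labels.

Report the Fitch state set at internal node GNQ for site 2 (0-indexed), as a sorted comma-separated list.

NQ@0: {A} ∩ {A} = {A} (intersection, +0)
GNQ@0: {A} ∩ {A} = {A} (intersection, +0)
GHNQ@0: {A} ∪ {T} = {A,T} (union, +1)
NQ@1: {T} ∪ {C} = {C,T} (union, +1)
GNQ@1: {G} ∪ {C,T} = {C,G,T} (union, +1)
GHNQ@1: {C,G,T} ∩ {C} = {C} (intersection, +0)
NQ@2: {A} ∪ {C} = {A,C} (union, +1)
GNQ@2: {A} ∩ {A,C} = {A} (intersection, +0)
GHNQ@2: {A} ∪ {C} = {A,C} (union, +1)
NQ@3: {A} ∪ {T} = {A,T} (union, +1)
GNQ@3: {C} ∪ {A,T} = {A,C,T} (union, +1)
GHNQ@3: {A,C,T} ∩ {C} = {C} (intersection, +0)
per-site changes: [1, 2, 2, 2]; total = 7

A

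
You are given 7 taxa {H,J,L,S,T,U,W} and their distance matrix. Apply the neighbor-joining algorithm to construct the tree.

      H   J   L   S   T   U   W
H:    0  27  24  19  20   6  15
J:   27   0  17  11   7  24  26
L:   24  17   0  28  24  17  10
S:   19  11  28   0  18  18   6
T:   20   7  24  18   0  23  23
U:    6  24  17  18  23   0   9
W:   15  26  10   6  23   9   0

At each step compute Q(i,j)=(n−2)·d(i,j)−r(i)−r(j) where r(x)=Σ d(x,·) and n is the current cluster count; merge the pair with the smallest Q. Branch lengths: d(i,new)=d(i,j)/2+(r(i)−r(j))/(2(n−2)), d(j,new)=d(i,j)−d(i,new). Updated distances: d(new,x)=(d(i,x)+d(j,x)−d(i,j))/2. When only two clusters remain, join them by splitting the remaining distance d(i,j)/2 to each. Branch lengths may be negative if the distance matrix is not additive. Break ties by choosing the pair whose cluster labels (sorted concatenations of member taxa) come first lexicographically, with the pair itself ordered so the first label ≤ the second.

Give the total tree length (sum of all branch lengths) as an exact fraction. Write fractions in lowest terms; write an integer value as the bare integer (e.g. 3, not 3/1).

189/4

step 1: merge (J,T) at d=7, Q=-192; branch lengths J→16/5, T→19/5; new cluster JT
  updated: d(H,JT)=20, d(JT,L)=17, d(JT,S)=11, d(JT,U)=20, d(JT,W)=21
step 2: merge (H,U) at d=6, Q=-130; branch lengths H→19/4, U→5/4; new cluster HU
  updated: d(HU,JT)=17, d(HU,L)=35/2, d(HU,S)=31/2, d(HU,W)=9
step 3: merge (JT,S) at d=11, Q=-187/2; branch lengths JT→77/12, S→55/12; new cluster JST
  updated: d(HU,JST)=43/4, d(JST,L)=17, d(JST,W)=8
step 4: merge (HU,JST) at d=43/4, Q=-103/2; branch lengths HU→23/4, JST→5; new cluster HJSTU
  updated: d(HJSTU,L)=95/8, d(HJSTU,W)=25/8
step 5: merge (HJSTU,L) at d=95/8, Q=-25; branch lengths HJSTU→5/2, L→75/8; new cluster HJLSTU
  updated: d(HJLSTU,W)=5/8
step 6: merge (HJLSTU,W) at d=5/8; branch lengths HJLSTU→5/16, W→5/16; new cluster HJLSTUW
final tree: ((((H:19/4,U:5/4):23/4,((J:16/5,T:19/5):77/12,S:55/12):5):5/2,L:75/8):5/16,W:5/16)
total length: 189/4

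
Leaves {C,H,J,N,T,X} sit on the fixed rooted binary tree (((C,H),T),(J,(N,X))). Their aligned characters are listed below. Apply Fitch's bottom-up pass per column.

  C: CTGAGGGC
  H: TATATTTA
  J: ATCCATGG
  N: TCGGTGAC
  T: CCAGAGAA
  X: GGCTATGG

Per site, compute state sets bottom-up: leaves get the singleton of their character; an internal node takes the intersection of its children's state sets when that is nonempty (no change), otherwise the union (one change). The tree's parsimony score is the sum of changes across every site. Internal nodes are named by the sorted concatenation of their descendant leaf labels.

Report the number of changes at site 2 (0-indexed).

CH@0: {C} ∪ {T} = {C,T} (union, +1)
CHT@0: {C,T} ∩ {C} = {C} (intersection, +0)
NX@0: {T} ∪ {G} = {G,T} (union, +1)
JNX@0: {A} ∪ {G,T} = {A,G,T} (union, +1)
CHJNTX@0: {C} ∪ {A,G,T} = {A,C,G,T} (union, +1)
CH@1: {T} ∪ {A} = {A,T} (union, +1)
CHT@1: {A,T} ∪ {C} = {A,C,T} (union, +1)
NX@1: {C} ∪ {G} = {C,G} (union, +1)
JNX@1: {T} ∪ {C,G} = {C,G,T} (union, +1)
CHJNTX@1: {A,C,T} ∩ {C,G,T} = {C,T} (intersection, +0)
CH@2: {G} ∪ {T} = {G,T} (union, +1)
CHT@2: {G,T} ∪ {A} = {A,G,T} (union, +1)
NX@2: {G} ∪ {C} = {C,G} (union, +1)
JNX@2: {C} ∩ {C,G} = {C} (intersection, +0)
CHJNTX@2: {A,G,T} ∪ {C} = {A,C,G,T} (union, +1)
CH@3: {A} ∩ {A} = {A} (intersection, +0)
CHT@3: {A} ∪ {G} = {A,G} (union, +1)
NX@3: {G} ∪ {T} = {G,T} (union, +1)
JNX@3: {C} ∪ {G,T} = {C,G,T} (union, +1)
CHJNTX@3: {A,G} ∩ {C,G,T} = {G} (intersection, +0)
CH@4: {G} ∪ {T} = {G,T} (union, +1)
CHT@4: {G,T} ∪ {A} = {A,G,T} (union, +1)
NX@4: {T} ∪ {A} = {A,T} (union, +1)
JNX@4: {A} ∩ {A,T} = {A} (intersection, +0)
CHJNTX@4: {A,G,T} ∩ {A} = {A} (intersection, +0)
CH@5: {G} ∪ {T} = {G,T} (union, +1)
CHT@5: {G,T} ∩ {G} = {G} (intersection, +0)
NX@5: {G} ∪ {T} = {G,T} (union, +1)
JNX@5: {T} ∩ {G,T} = {T} (intersection, +0)
CHJNTX@5: {G} ∪ {T} = {G,T} (union, +1)
CH@6: {G} ∪ {T} = {G,T} (union, +1)
CHT@6: {G,T} ∪ {A} = {A,G,T} (union, +1)
NX@6: {A} ∪ {G} = {A,G} (union, +1)
JNX@6: {G} ∩ {A,G} = {G} (intersection, +0)
CHJNTX@6: {A,G,T} ∩ {G} = {G} (intersection, +0)
CH@7: {C} ∪ {A} = {A,C} (union, +1)
CHT@7: {A,C} ∩ {A} = {A} (intersection, +0)
NX@7: {C} ∪ {G} = {C,G} (union, +1)
JNX@7: {G} ∩ {C,G} = {G} (intersection, +0)
CHJNTX@7: {A} ∪ {G} = {A,G} (union, +1)
per-site changes: [4, 4, 4, 3, 3, 3, 3, 3]; total = 27

4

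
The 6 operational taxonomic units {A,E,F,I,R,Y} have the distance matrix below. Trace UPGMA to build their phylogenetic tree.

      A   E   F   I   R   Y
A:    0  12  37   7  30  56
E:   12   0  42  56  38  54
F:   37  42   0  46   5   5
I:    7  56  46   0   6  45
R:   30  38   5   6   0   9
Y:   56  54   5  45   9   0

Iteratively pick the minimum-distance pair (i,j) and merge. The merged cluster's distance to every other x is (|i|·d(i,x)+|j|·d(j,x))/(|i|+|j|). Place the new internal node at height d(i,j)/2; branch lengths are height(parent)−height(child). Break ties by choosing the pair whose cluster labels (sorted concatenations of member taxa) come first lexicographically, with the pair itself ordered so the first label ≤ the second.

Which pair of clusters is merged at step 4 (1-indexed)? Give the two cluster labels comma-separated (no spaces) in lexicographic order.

step 1: merge (F,R) at d=5; branch lengths F→5/2, R→5/2; new cluster FR
  updated: d(A,FR)=67/2, d(E,FR)=40, d(FR,I)=26, d(FR,Y)=7
step 2: merge (A,I) at d=7; branch lengths A→7/2, I→7/2; new cluster AI
  updated: d(AI,E)=34, d(AI,FR)=119/4, d(AI,Y)=101/2
step 3: merge (FR,Y) at d=7; branch lengths FR→1, Y→7/2; new cluster FRY
  updated: d(AI,FRY)=110/3, d(E,FRY)=134/3
step 4: merge (AI,E) at d=34; branch lengths AI→27/2, E→17; new cluster AEI
  updated: d(AEI,FRY)=118/3
step 5: merge (AEI,FRY) at d=118/3; branch lengths AEI→8/3, FRY→97/6; new cluster AEFIRY
final tree: (((A:7/2,I:7/2):27/2,E:17):8/3,((F:5/2,R:5/2):1,Y:7/2):97/6)
total length: 395/6

AI,E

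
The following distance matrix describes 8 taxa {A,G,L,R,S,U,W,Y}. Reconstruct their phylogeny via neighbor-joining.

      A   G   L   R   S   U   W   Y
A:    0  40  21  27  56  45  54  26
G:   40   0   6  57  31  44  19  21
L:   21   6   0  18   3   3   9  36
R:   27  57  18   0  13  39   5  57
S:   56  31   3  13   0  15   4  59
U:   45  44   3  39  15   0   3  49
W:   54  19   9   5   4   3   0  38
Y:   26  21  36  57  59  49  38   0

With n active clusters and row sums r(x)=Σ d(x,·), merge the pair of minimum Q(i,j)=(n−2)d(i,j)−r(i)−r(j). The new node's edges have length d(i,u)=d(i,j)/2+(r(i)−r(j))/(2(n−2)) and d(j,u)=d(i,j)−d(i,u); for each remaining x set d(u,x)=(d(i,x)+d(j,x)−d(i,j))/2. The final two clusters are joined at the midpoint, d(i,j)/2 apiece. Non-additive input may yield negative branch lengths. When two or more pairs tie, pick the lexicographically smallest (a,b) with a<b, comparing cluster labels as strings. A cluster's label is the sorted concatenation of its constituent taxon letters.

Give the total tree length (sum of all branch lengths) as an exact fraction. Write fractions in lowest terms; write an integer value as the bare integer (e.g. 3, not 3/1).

2479/32

iteration 1: select A,Y (d=26, Q=-399); attach at lengths (139/12, 173/12); label the merged cluster AY
  updated: d(AY,G)=35/2, d(AY,L)=31/2, d(AY,R)=29, d(AY,S)=89/2, d(AY,U)=34, d(AY,W)=33
iteration 2: select AY,G (d=35/2, Q=-521/2); attach at lengths (173/20, 177/20); label the merged cluster AGY
  updated: d(AGY,L)=2, d(AGY,R)=137/4, d(AGY,S)=29, d(AGY,U)=121/4, d(AGY,W)=69/4
iteration 3: select AGY,L (d=2, Q=-559/4); attach at lengths (343/32, -279/32); label the merged cluster AGLY
  updated: d(AGLY,R)=201/8, d(AGLY,S)=15, d(AGLY,U)=125/8, d(AGLY,W)=97/8
iteration 4: select AGLY,U (d=125/8, Q=-749/8); attach at lengths (337/48, 413/48); label the merged cluster AGLUY
  updated: d(AGLUY,R)=97/4, d(AGLUY,S)=115/16, d(AGLUY,W)=-1/4
iteration 5: select AGLUY,S (d=115/16, Q=-41); attach at lengths (171/32, 59/32); label the merged cluster AGLSUY
  updated: d(AGLSUY,R)=481/32, d(AGLSUY,W)=-55/32
iteration 6: select AGLSUY,R (d=481/32, Q=-293/16); attach at lengths (133/32, 87/8); label the merged cluster AGLRSUY
  updated: d(AGLRSUY,W)=-47/8
iteration 7: select AGLRSUY,W (d=-47/8); attach at lengths (-47/16, -47/16); label the merged cluster AGLRSUWY
final tree: (((((((A:139/12,Y:173/12):173/20,G:177/20):343/32,L:-279/32):337/48,U:413/48):171/32,S:59/32):133/32,R:87/8):-47/16,W:-47/16)
total length: 2479/32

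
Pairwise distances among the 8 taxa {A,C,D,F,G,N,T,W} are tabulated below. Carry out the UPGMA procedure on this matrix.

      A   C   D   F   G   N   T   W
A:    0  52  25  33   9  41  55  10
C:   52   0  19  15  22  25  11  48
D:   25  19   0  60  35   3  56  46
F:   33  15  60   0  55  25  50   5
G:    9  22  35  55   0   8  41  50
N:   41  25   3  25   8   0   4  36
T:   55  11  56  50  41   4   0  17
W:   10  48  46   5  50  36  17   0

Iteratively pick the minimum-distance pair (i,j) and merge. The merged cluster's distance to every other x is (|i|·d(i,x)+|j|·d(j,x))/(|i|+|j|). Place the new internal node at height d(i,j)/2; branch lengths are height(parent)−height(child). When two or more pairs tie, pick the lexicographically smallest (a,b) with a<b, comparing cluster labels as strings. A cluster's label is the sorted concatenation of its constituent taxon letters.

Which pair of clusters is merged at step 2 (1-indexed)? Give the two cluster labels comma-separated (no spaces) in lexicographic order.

iteration 1: select D,N (d=3); attach at lengths (3/2, 3/2); label the merged cluster DN
  updated: d(A,DN)=33, d(C,DN)=22, d(DN,F)=85/2, d(DN,G)=43/2, d(DN,T)=30, d(DN,W)=41
iteration 2: select F,W (d=5); attach at lengths (5/2, 5/2); label the merged cluster FW
  updated: d(A,FW)=43/2, d(C,FW)=63/2, d(DN,FW)=167/4, d(FW,G)=105/2, d(FW,T)=67/2
iteration 3: select A,G (d=9); attach at lengths (9/2, 9/2); label the merged cluster AG
  updated: d(AG,C)=37, d(AG,DN)=109/4, d(AG,FW)=37, d(AG,T)=48
iteration 4: select C,T (d=11); attach at lengths (11/2, 11/2); label the merged cluster CT
  updated: d(AG,CT)=85/2, d(CT,DN)=26, d(CT,FW)=65/2
iteration 5: select CT,DN (d=26); attach at lengths (15/2, 23/2); label the merged cluster CDNT
  updated: d(AG,CDNT)=279/8, d(CDNT,FW)=297/8
iteration 6: select AG,CDNT (d=279/8); attach at lengths (207/16, 71/16); label the merged cluster ACDGNT
  updated: d(ACDGNT,FW)=445/12
iteration 7: select ACDGNT,FW (d=445/12); attach at lengths (53/48, 385/24); label the merged cluster ACDFGNTW
final tree: (((A:9/2,G:9/2):207/16,((C:11/2,T:11/2):15/2,(D:3/2,N:3/2):23/2):71/16):53/48,(F:5/2,W:5/2):385/24)
total length: 3913/48

F,W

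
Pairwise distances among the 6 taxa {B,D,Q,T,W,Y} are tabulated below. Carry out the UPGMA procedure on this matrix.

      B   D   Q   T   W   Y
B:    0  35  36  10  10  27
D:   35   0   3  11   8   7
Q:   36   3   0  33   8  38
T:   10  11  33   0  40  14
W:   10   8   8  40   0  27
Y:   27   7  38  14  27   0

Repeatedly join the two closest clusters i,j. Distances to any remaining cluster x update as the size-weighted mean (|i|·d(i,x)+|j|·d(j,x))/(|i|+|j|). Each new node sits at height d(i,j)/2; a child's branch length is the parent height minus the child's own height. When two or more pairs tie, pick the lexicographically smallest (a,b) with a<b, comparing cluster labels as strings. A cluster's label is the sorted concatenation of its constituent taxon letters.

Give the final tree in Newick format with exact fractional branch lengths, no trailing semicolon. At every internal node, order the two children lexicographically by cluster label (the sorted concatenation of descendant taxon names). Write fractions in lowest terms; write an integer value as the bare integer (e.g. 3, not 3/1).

(((B:5,T:5):21/4,Y:41/4):35/12,((D:3/2,Q:3/2):5/2,W:4):55/6)

step 1: merge (D,Q) at d=3; branch lengths D→3/2, Q→3/2; new cluster DQ
  updated: d(B,DQ)=71/2, d(DQ,T)=22, d(DQ,W)=8, d(DQ,Y)=45/2
step 2: merge (DQ,W) at d=8; branch lengths DQ→5/2, W→4; new cluster DQW
  updated: d(B,DQW)=27, d(DQW,T)=28, d(DQW,Y)=24
step 3: merge (B,T) at d=10; branch lengths B→5, T→5; new cluster BT
  updated: d(BT,DQW)=55/2, d(BT,Y)=41/2
step 4: merge (BT,Y) at d=41/2; branch lengths BT→21/4, Y→41/4; new cluster BTY
  updated: d(BTY,DQW)=79/3
step 5: merge (BTY,DQW) at d=79/3; branch lengths BTY→35/12, DQW→55/6; new cluster BDQTWY
final tree: (((B:5,T:5):21/4,Y:41/4):35/12,((D:3/2,Q:3/2):5/2,W:4):55/6)
total length: 565/12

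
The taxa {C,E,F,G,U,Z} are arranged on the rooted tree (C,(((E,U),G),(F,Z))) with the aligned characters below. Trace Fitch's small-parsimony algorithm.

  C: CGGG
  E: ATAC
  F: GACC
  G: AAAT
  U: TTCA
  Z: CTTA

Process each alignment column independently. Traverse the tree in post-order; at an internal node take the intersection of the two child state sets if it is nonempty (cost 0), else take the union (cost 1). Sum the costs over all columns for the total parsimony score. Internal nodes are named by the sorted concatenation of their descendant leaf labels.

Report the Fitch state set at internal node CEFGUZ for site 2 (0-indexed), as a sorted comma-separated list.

EU@0: {A} ∪ {T} = {A,T} (union, +1)
EGU@0: {A,T} ∩ {A} = {A} (intersection, +0)
FZ@0: {G} ∪ {C} = {C,G} (union, +1)
EFGUZ@0: {A} ∪ {C,G} = {A,C,G} (union, +1)
CEFGUZ@0: {C} ∩ {A,C,G} = {C} (intersection, +0)
EU@1: {T} ∩ {T} = {T} (intersection, +0)
EGU@1: {T} ∪ {A} = {A,T} (union, +1)
FZ@1: {A} ∪ {T} = {A,T} (union, +1)
EFGUZ@1: {A,T} ∩ {A,T} = {A,T} (intersection, +0)
CEFGUZ@1: {G} ∪ {A,T} = {A,G,T} (union, +1)
EU@2: {A} ∪ {C} = {A,C} (union, +1)
EGU@2: {A,C} ∩ {A} = {A} (intersection, +0)
FZ@2: {C} ∪ {T} = {C,T} (union, +1)
EFGUZ@2: {A} ∪ {C,T} = {A,C,T} (union, +1)
CEFGUZ@2: {G} ∪ {A,C,T} = {A,C,G,T} (union, +1)
EU@3: {C} ∪ {A} = {A,C} (union, +1)
EGU@3: {A,C} ∪ {T} = {A,C,T} (union, +1)
FZ@3: {C} ∪ {A} = {A,C} (union, +1)
EFGUZ@3: {A,C,T} ∩ {A,C} = {A,C} (intersection, +0)
CEFGUZ@3: {G} ∪ {A,C} = {A,C,G} (union, +1)
per-site changes: [3, 3, 4, 4]; total = 14

A,C,G,T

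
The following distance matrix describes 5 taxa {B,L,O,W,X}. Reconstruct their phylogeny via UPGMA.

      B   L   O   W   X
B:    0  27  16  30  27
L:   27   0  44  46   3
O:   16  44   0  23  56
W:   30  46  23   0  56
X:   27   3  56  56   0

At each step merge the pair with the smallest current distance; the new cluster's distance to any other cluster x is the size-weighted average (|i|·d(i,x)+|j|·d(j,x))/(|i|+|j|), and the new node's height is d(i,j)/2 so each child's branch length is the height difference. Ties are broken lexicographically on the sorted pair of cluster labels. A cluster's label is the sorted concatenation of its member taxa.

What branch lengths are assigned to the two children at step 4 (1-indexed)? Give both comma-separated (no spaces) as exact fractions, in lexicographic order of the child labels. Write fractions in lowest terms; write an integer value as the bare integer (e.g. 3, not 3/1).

97/12,119/6

step 1: merge (L,X) at d=3; branch lengths L→3/2, X→3/2; new cluster LX
  updated: d(B,LX)=27, d(LX,O)=50, d(LX,W)=51
step 2: merge (B,O) at d=16; branch lengths B→8, O→8; new cluster BO
  updated: d(BO,LX)=77/2, d(BO,W)=53/2
step 3: merge (BO,W) at d=53/2; branch lengths BO→21/4, W→53/4; new cluster BOW
  updated: d(BOW,LX)=128/3
step 4: merge (BOW,LX) at d=128/3; branch lengths BOW→97/12, LX→119/6; new cluster BLOWX
final tree: (((B:8,O:8):21/4,W:53/4):97/12,(L:3/2,X:3/2):119/6)
total length: 785/12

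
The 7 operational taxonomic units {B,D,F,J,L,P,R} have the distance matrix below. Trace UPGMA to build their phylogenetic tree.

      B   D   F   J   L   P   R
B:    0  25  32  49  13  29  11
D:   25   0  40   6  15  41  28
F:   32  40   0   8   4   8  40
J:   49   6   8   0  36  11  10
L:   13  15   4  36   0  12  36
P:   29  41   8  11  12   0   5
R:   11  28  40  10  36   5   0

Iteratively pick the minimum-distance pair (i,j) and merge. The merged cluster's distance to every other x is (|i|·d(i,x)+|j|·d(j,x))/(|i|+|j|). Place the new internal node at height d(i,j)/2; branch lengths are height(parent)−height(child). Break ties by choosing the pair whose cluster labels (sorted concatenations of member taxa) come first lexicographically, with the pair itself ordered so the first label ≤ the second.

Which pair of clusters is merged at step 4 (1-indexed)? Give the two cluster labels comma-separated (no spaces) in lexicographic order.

B,PR

step 1: merge (F,L) at d=4; branch lengths F→2, L→2; new cluster FL
  updated: d(B,FL)=45/2, d(D,FL)=55/2, d(FL,J)=22, d(FL,P)=10, d(FL,R)=38
step 2: merge (P,R) at d=5; branch lengths P→5/2, R→5/2; new cluster PR
  updated: d(B,PR)=20, d(D,PR)=69/2, d(FL,PR)=24, d(J,PR)=21/2
step 3: merge (D,J) at d=6; branch lengths D→3, J→3; new cluster DJ
  updated: d(B,DJ)=37, d(DJ,FL)=99/4, d(DJ,PR)=45/2
step 4: merge (B,PR) at d=20; branch lengths B→10, PR→15/2; new cluster BPR
  updated: d(BPR,DJ)=82/3, d(BPR,FL)=47/2
step 5: merge (BPR,FL) at d=47/2; branch lengths BPR→7/4, FL→39/4; new cluster BFLPR
  updated: d(BFLPR,DJ)=263/10
step 6: merge (BFLPR,DJ) at d=263/10; branch lengths BFLPR→7/5, DJ→203/20; new cluster BDFJLPR
final tree: (((B:10,(P:5/2,R:5/2):15/2):7/4,(F:2,L:2):39/4):7/5,(D:3,J:3):203/20)
total length: 1111/20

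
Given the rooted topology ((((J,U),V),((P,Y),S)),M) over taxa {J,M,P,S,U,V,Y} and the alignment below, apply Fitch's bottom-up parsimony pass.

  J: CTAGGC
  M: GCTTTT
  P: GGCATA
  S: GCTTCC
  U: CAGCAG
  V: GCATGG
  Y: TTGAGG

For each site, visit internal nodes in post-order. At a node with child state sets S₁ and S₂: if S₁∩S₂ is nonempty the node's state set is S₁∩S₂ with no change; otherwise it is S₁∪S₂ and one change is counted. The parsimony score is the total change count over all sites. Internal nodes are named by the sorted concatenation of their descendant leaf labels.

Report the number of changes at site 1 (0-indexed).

site 0, node JU: J={C} ∩ U={C} → {C} (+0)
site 0, node JUV: JU={C} ∪ V={G} → {C,G} (+1)
site 0, node PY: P={G} ∪ Y={T} → {G,T} (+1)
site 0, node PSY: PY={G,T} ∩ S={G} → {G} (+0)
site 0, node JPSUVY: JUV={C,G} ∩ PSY={G} → {G} (+0)
site 0, node JMPSUVY: JPSUVY={G} ∩ M={G} → {G} (+0)
site 1, node JU: J={T} ∪ U={A} → {A,T} (+1)
site 1, node JUV: JU={A,T} ∪ V={C} → {A,C,T} (+1)
site 1, node PY: P={G} ∪ Y={T} → {G,T} (+1)
site 1, node PSY: PY={G,T} ∪ S={C} → {C,G,T} (+1)
site 1, node JPSUVY: JUV={A,C,T} ∩ PSY={C,G,T} → {C,T} (+0)
site 1, node JMPSUVY: JPSUVY={C,T} ∩ M={C} → {C} (+0)
site 2, node JU: J={A} ∪ U={G} → {A,G} (+1)
site 2, node JUV: JU={A,G} ∩ V={A} → {A} (+0)
site 2, node PY: P={C} ∪ Y={G} → {C,G} (+1)
site 2, node PSY: PY={C,G} ∪ S={T} → {C,G,T} (+1)
site 2, node JPSUVY: JUV={A} ∪ PSY={C,G,T} → {A,C,G,T} (+1)
site 2, node JMPSUVY: JPSUVY={A,C,G,T} ∩ M={T} → {T} (+0)
site 3, node JU: J={G} ∪ U={C} → {C,G} (+1)
site 3, node JUV: JU={C,G} ∪ V={T} → {C,G,T} (+1)
site 3, node PY: P={A} ∩ Y={A} → {A} (+0)
site 3, node PSY: PY={A} ∪ S={T} → {A,T} (+1)
site 3, node JPSUVY: JUV={C,G,T} ∩ PSY={A,T} → {T} (+0)
site 3, node JMPSUVY: JPSUVY={T} ∩ M={T} → {T} (+0)
site 4, node JU: J={G} ∪ U={A} → {A,G} (+1)
site 4, node JUV: JU={A,G} ∩ V={G} → {G} (+0)
site 4, node PY: P={T} ∪ Y={G} → {G,T} (+1)
site 4, node PSY: PY={G,T} ∪ S={C} → {C,G,T} (+1)
site 4, node JPSUVY: JUV={G} ∩ PSY={C,G,T} → {G} (+0)
site 4, node JMPSUVY: JPSUVY={G} ∪ M={T} → {G,T} (+1)
site 5, node JU: J={C} ∪ U={G} → {C,G} (+1)
site 5, node JUV: JU={C,G} ∩ V={G} → {G} (+0)
site 5, node PY: P={A} ∪ Y={G} → {A,G} (+1)
site 5, node PSY: PY={A,G} ∪ S={C} → {A,C,G} (+1)
site 5, node JPSUVY: JUV={G} ∩ PSY={A,C,G} → {G} (+0)
site 5, node JMPSUVY: JPSUVY={G} ∪ M={T} → {G,T} (+1)
per-site changes: [2, 4, 4, 3, 4, 4]; total = 21

4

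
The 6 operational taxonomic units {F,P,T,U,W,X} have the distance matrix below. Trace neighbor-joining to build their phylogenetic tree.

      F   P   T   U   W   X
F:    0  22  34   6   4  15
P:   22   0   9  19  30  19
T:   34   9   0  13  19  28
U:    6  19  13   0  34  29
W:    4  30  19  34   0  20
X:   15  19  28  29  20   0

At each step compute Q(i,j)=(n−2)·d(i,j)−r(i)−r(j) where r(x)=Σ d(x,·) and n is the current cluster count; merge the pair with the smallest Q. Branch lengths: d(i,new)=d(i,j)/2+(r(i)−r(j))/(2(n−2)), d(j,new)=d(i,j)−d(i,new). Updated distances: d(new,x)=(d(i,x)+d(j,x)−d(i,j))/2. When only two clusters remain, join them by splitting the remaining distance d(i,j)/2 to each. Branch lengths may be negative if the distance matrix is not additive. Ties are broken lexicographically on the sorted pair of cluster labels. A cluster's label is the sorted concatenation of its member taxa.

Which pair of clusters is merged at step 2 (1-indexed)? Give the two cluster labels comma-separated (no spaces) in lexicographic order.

FW,X

iteration 1: select F,W (d=4, Q=-172); attach at lengths (-5/4, 21/4); label the merged cluster FW
  updated: d(FW,P)=24, d(FW,T)=49/2, d(FW,U)=18, d(FW,X)=31/2
iteration 2: select FW,X (d=31/2, Q=-127); attach at lengths (37/6, 28/3); label the merged cluster FWX
  updated: d(FWX,P)=55/4, d(FWX,T)=37/2, d(FWX,U)=63/4
iteration 3: select FWX,U (d=63/4, Q=-257/4); attach at lengths (127/16, 125/16); label the merged cluster FUWX
  updated: d(FUWX,P)=17/2, d(FUWX,T)=63/8
iteration 4: select FUWX,P (d=17/2, Q=-203/8); attach at lengths (59/16, 77/16); label the merged cluster FPUWX
  updated: d(FPUWX,T)=67/16
iteration 5: select FPUWX,T (d=67/16); attach at lengths (67/32, 67/32); label the merged cluster FPTUWX
final tree: (((((F:-5/4,W:21/4):37/6,X:28/3):127/16,U:125/16):59/16,P:77/16):67/32,T:67/32)
total length: 767/16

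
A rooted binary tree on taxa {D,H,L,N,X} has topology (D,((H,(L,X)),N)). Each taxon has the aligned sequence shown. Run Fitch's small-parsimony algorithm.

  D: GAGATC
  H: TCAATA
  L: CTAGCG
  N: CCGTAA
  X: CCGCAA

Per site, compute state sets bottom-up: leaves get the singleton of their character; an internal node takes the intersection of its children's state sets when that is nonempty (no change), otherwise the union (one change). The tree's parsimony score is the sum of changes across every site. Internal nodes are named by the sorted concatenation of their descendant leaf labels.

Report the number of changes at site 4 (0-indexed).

3

site 0, node LX: L={C} ∩ X={C} → {C} (+0)
site 0, node HLX: H={T} ∪ LX={C} → {C,T} (+1)
site 0, node HLNX: HLX={C,T} ∩ N={C} → {C} (+0)
site 0, node DHLNX: D={G} ∪ HLNX={C} → {C,G} (+1)
site 1, node LX: L={T} ∪ X={C} → {C,T} (+1)
site 1, node HLX: H={C} ∩ LX={C,T} → {C} (+0)
site 1, node HLNX: HLX={C} ∩ N={C} → {C} (+0)
site 1, node DHLNX: D={A} ∪ HLNX={C} → {A,C} (+1)
site 2, node LX: L={A} ∪ X={G} → {A,G} (+1)
site 2, node HLX: H={A} ∩ LX={A,G} → {A} (+0)
site 2, node HLNX: HLX={A} ∪ N={G} → {A,G} (+1)
site 2, node DHLNX: D={G} ∩ HLNX={A,G} → {G} (+0)
site 3, node LX: L={G} ∪ X={C} → {C,G} (+1)
site 3, node HLX: H={A} ∪ LX={C,G} → {A,C,G} (+1)
site 3, node HLNX: HLX={A,C,G} ∪ N={T} → {A,C,G,T} (+1)
site 3, node DHLNX: D={A} ∩ HLNX={A,C,G,T} → {A} (+0)
site 4, node LX: L={C} ∪ X={A} → {A,C} (+1)
site 4, node HLX: H={T} ∪ LX={A,C} → {A,C,T} (+1)
site 4, node HLNX: HLX={A,C,T} ∩ N={A} → {A} (+0)
site 4, node DHLNX: D={T} ∪ HLNX={A} → {A,T} (+1)
site 5, node LX: L={G} ∪ X={A} → {A,G} (+1)
site 5, node HLX: H={A} ∩ LX={A,G} → {A} (+0)
site 5, node HLNX: HLX={A} ∩ N={A} → {A} (+0)
site 5, node DHLNX: D={C} ∪ HLNX={A} → {A,C} (+1)
per-site changes: [2, 2, 2, 3, 3, 2]; total = 14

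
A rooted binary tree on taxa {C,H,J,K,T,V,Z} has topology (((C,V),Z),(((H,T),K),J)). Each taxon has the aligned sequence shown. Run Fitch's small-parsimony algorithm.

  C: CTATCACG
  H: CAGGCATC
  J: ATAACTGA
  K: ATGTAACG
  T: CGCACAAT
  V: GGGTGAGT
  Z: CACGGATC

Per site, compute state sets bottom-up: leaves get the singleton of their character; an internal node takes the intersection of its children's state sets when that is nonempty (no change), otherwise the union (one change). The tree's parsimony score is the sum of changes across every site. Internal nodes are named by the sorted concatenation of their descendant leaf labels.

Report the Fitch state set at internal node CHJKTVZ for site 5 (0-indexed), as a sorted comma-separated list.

A

site 0, node CV: C={C} ∪ V={G} → {C,G} (+1)
site 0, node CVZ: CV={C,G} ∩ Z={C} → {C} (+0)
site 0, node HT: H={C} ∩ T={C} → {C} (+0)
site 0, node HKT: HT={C} ∪ K={A} → {A,C} (+1)
site 0, node HJKT: HKT={A,C} ∩ J={A} → {A} (+0)
site 0, node CHJKTVZ: CVZ={C} ∪ HJKT={A} → {A,C} (+1)
site 1, node CV: C={T} ∪ V={G} → {G,T} (+1)
site 1, node CVZ: CV={G,T} ∪ Z={A} → {A,G,T} (+1)
site 1, node HT: H={A} ∪ T={G} → {A,G} (+1)
site 1, node HKT: HT={A,G} ∪ K={T} → {A,G,T} (+1)
site 1, node HJKT: HKT={A,G,T} ∩ J={T} → {T} (+0)
site 1, node CHJKTVZ: CVZ={A,G,T} ∩ HJKT={T} → {T} (+0)
site 2, node CV: C={A} ∪ V={G} → {A,G} (+1)
site 2, node CVZ: CV={A,G} ∪ Z={C} → {A,C,G} (+1)
site 2, node HT: H={G} ∪ T={C} → {C,G} (+1)
site 2, node HKT: HT={C,G} ∩ K={G} → {G} (+0)
site 2, node HJKT: HKT={G} ∪ J={A} → {A,G} (+1)
site 2, node CHJKTVZ: CVZ={A,C,G} ∩ HJKT={A,G} → {A,G} (+0)
site 3, node CV: C={T} ∩ V={T} → {T} (+0)
site 3, node CVZ: CV={T} ∪ Z={G} → {G,T} (+1)
site 3, node HT: H={G} ∪ T={A} → {A,G} (+1)
site 3, node HKT: HT={A,G} ∪ K={T} → {A,G,T} (+1)
site 3, node HJKT: HKT={A,G,T} ∩ J={A} → {A} (+0)
site 3, node CHJKTVZ: CVZ={G,T} ∪ HJKT={A} → {A,G,T} (+1)
site 4, node CV: C={C} ∪ V={G} → {C,G} (+1)
site 4, node CVZ: CV={C,G} ∩ Z={G} → {G} (+0)
site 4, node HT: H={C} ∩ T={C} → {C} (+0)
site 4, node HKT: HT={C} ∪ K={A} → {A,C} (+1)
site 4, node HJKT: HKT={A,C} ∩ J={C} → {C} (+0)
site 4, node CHJKTVZ: CVZ={G} ∪ HJKT={C} → {C,G} (+1)
site 5, node CV: C={A} ∩ V={A} → {A} (+0)
site 5, node CVZ: CV={A} ∩ Z={A} → {A} (+0)
site 5, node HT: H={A} ∩ T={A} → {A} (+0)
site 5, node HKT: HT={A} ∩ K={A} → {A} (+0)
site 5, node HJKT: HKT={A} ∪ J={T} → {A,T} (+1)
site 5, node CHJKTVZ: CVZ={A} ∩ HJKT={A,T} → {A} (+0)
site 6, node CV: C={C} ∪ V={G} → {C,G} (+1)
site 6, node CVZ: CV={C,G} ∪ Z={T} → {C,G,T} (+1)
site 6, node HT: H={T} ∪ T={A} → {A,T} (+1)
site 6, node HKT: HT={A,T} ∪ K={C} → {A,C,T} (+1)
site 6, node HJKT: HKT={A,C,T} ∪ J={G} → {A,C,G,T} (+1)
site 6, node CHJKTVZ: CVZ={C,G,T} ∩ HJKT={A,C,G,T} → {C,G,T} (+0)
site 7, node CV: C={G} ∪ V={T} → {G,T} (+1)
site 7, node CVZ: CV={G,T} ∪ Z={C} → {C,G,T} (+1)
site 7, node HT: H={C} ∪ T={T} → {C,T} (+1)
site 7, node HKT: HT={C,T} ∪ K={G} → {C,G,T} (+1)
site 7, node HJKT: HKT={C,G,T} ∪ J={A} → {A,C,G,T} (+1)
site 7, node CHJKTVZ: CVZ={C,G,T} ∩ HJKT={A,C,G,T} → {C,G,T} (+0)
per-site changes: [3, 4, 4, 4, 3, 1, 5, 5]; total = 29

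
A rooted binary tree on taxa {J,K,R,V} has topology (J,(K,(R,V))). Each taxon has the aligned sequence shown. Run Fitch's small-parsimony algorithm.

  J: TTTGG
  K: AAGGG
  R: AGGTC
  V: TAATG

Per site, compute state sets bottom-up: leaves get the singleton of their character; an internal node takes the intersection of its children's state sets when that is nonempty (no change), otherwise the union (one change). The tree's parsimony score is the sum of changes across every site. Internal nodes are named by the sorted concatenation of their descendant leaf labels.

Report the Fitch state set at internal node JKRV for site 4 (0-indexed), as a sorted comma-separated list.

G

RV@0: {A} ∪ {T} = {A,T} (union, +1)
KRV@0: {A} ∩ {A,T} = {A} (intersection, +0)
JKRV@0: {T} ∪ {A} = {A,T} (union, +1)
RV@1: {G} ∪ {A} = {A,G} (union, +1)
KRV@1: {A} ∩ {A,G} = {A} (intersection, +0)
JKRV@1: {T} ∪ {A} = {A,T} (union, +1)
RV@2: {G} ∪ {A} = {A,G} (union, +1)
KRV@2: {G} ∩ {A,G} = {G} (intersection, +0)
JKRV@2: {T} ∪ {G} = {G,T} (union, +1)
RV@3: {T} ∩ {T} = {T} (intersection, +0)
KRV@3: {G} ∪ {T} = {G,T} (union, +1)
JKRV@3: {G} ∩ {G,T} = {G} (intersection, +0)
RV@4: {C} ∪ {G} = {C,G} (union, +1)
KRV@4: {G} ∩ {C,G} = {G} (intersection, +0)
JKRV@4: {G} ∩ {G} = {G} (intersection, +0)
per-site changes: [2, 2, 2, 1, 1]; total = 8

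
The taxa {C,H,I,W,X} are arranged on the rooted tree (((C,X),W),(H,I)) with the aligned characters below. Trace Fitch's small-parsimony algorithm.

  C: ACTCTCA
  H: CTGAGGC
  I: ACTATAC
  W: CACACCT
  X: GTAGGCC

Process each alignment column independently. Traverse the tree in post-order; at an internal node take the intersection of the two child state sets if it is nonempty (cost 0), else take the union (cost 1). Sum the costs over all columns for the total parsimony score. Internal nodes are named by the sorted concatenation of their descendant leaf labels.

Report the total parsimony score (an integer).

18

site 0, node CX: C={A} ∪ X={G} → {A,G} (+1)
site 0, node CWX: CX={A,G} ∪ W={C} → {A,C,G} (+1)
site 0, node HI: H={C} ∪ I={A} → {A,C} (+1)
site 0, node CHIWX: CWX={A,C,G} ∩ HI={A,C} → {A,C} (+0)
site 1, node CX: C={C} ∪ X={T} → {C,T} (+1)
site 1, node CWX: CX={C,T} ∪ W={A} → {A,C,T} (+1)
site 1, node HI: H={T} ∪ I={C} → {C,T} (+1)
site 1, node CHIWX: CWX={A,C,T} ∩ HI={C,T} → {C,T} (+0)
site 2, node CX: C={T} ∪ X={A} → {A,T} (+1)
site 2, node CWX: CX={A,T} ∪ W={C} → {A,C,T} (+1)
site 2, node HI: H={G} ∪ I={T} → {G,T} (+1)
site 2, node CHIWX: CWX={A,C,T} ∩ HI={G,T} → {T} (+0)
site 3, node CX: C={C} ∪ X={G} → {C,G} (+1)
site 3, node CWX: CX={C,G} ∪ W={A} → {A,C,G} (+1)
site 3, node HI: H={A} ∩ I={A} → {A} (+0)
site 3, node CHIWX: CWX={A,C,G} ∩ HI={A} → {A} (+0)
site 4, node CX: C={T} ∪ X={G} → {G,T} (+1)
site 4, node CWX: CX={G,T} ∪ W={C} → {C,G,T} (+1)
site 4, node HI: H={G} ∪ I={T} → {G,T} (+1)
site 4, node CHIWX: CWX={C,G,T} ∩ HI={G,T} → {G,T} (+0)
site 5, node CX: C={C} ∩ X={C} → {C} (+0)
site 5, node CWX: CX={C} ∩ W={C} → {C} (+0)
site 5, node HI: H={G} ∪ I={A} → {A,G} (+1)
site 5, node CHIWX: CWX={C} ∪ HI={A,G} → {A,C,G} (+1)
site 6, node CX: C={A} ∪ X={C} → {A,C} (+1)
site 6, node CWX: CX={A,C} ∪ W={T} → {A,C,T} (+1)
site 6, node HI: H={C} ∩ I={C} → {C} (+0)
site 6, node CHIWX: CWX={A,C,T} ∩ HI={C} → {C} (+0)
per-site changes: [3, 3, 3, 2, 3, 2, 2]; total = 18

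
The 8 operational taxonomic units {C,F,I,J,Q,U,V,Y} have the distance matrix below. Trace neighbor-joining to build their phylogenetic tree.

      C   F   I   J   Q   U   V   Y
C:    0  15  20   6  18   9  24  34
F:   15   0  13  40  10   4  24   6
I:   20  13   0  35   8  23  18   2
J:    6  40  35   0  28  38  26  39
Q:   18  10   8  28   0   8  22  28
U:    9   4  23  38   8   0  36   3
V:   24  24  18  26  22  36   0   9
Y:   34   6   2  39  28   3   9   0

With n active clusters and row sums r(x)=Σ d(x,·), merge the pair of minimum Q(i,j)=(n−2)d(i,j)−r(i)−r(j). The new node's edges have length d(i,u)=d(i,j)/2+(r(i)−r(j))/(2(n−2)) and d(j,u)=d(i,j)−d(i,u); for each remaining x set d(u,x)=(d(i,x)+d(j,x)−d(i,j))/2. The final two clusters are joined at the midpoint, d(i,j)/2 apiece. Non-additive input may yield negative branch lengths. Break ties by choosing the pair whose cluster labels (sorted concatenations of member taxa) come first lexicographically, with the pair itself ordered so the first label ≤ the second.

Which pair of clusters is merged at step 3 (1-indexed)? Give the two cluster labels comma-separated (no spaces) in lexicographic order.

I,VY

step 1: merge (C,J) at d=6, Q=-302; branch lengths C→-25/6, J→61/6; new cluster CJ
  updated: d(CJ,F)=49/2, d(CJ,I)=49/2, d(CJ,Q)=20, d(CJ,U)=41/2, d(CJ,V)=22, d(CJ,Y)=67/2
step 2: merge (V,Y) at d=9, Q=-335/2; branch lengths V→189/20, Y→-9/20; new cluster VY
  updated: d(CJ,VY)=93/4, d(F,VY)=21/2, d(I,VY)=11/2, d(Q,VY)=41/2, d(U,VY)=15
step 3: merge (I,VY) at d=11/2, Q=-507/4; branch lengths I→85/32, VY→91/32; new cluster IVY
  updated: d(CJ,IVY)=169/8, d(F,IVY)=9, d(IVY,Q)=23/2, d(IVY,U)=65/4
step 4: merge (F,U) at d=4, Q=-337/4; branch lengths F→43/24, U→53/24; new cluster FU
  updated: d(CJ,FU)=41/2, d(FU,IVY)=85/8, d(FU,Q)=7
step 5: merge (CJ,IVY) at d=169/8, Q=-501/8; branch lengths CJ→485/32, IVY→191/32; new cluster CIJVY
  updated: d(CIJVY,FU)=5, d(CIJVY,Q)=83/16
step 6: merge (CIJVY,FU) at d=5, Q=-275/16; branch lengths CIJVY→51/32, FU→109/32; new cluster CFIJUVY
  updated: d(CFIJUVY,Q)=115/32
step 7: merge (CFIJUVY,Q) at d=115/32; branch lengths CFIJUVY→115/64, Q→115/64; new cluster CFIJQUVY
final tree: ((((C:-25/6,J:61/6):485/32,(I:85/32,(V:189/20,Y:-9/20):91/32):191/32):51/32,(F:43/24,U:53/24):109/32):115/64,Q:115/64)
total length: 1735/32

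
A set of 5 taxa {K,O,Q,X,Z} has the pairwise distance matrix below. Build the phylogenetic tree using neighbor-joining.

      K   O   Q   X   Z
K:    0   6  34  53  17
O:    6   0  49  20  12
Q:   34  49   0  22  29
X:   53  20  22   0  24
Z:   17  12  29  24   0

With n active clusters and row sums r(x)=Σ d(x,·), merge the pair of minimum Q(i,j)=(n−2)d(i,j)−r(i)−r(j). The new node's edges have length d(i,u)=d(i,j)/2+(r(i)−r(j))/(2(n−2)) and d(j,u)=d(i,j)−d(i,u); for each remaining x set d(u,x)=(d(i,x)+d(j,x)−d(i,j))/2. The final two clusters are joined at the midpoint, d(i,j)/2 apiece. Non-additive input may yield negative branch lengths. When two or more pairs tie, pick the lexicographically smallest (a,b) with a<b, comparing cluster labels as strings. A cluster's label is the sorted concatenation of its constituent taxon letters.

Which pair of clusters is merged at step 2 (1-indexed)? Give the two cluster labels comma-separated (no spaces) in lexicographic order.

K,O

step 1: merge (Q,X) at d=22, Q=-187; branch lengths Q→27/2, X→17/2; new cluster QX
  updated: d(K,QX)=65/2, d(O,QX)=47/2, d(QX,Z)=31/2
step 2: merge (K,O) at d=6, Q=-85; branch lengths K→13/2, O→-1/2; new cluster KO
  updated: d(KO,QX)=25, d(KO,Z)=23/2
step 3: merge (KO,QX) at d=25, Q=-52; branch lengths KO→21/2, QX→29/2; new cluster KOQX
  updated: d(KOQX,Z)=1
step 4: merge (KOQX,Z) at d=1; branch lengths KOQX→1/2, Z→1/2; new cluster KOQXZ
final tree: (((K:13/2,O:-1/2):21/2,(Q:27/2,X:17/2):29/2):1/2,Z:1/2)
total length: 54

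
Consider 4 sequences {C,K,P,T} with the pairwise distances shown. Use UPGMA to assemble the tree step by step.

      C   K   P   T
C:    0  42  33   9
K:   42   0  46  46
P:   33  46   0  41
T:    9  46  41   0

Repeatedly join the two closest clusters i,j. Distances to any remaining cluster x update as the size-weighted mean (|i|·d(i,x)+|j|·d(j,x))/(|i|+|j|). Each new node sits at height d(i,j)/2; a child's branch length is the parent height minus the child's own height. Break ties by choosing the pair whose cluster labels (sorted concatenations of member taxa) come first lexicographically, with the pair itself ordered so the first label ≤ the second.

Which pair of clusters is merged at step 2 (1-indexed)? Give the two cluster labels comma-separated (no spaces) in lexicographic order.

1. join C+T (d=9) ⇒ CT; edges |C|=9/2, |T|=9/2
  updated: d(CT,K)=44, d(CT,P)=37
2. join CT+P (d=37) ⇒ CPT; edges |CT|=14, |P|=37/2
  updated: d(CPT,K)=134/3
3. join CPT+K (d=134/3) ⇒ CKPT; edges |CPT|=23/6, |K|=67/3
final tree: (((C:9/2,T:9/2):14,P:37/2):23/6,K:67/3)
total length: 203/3

CT,P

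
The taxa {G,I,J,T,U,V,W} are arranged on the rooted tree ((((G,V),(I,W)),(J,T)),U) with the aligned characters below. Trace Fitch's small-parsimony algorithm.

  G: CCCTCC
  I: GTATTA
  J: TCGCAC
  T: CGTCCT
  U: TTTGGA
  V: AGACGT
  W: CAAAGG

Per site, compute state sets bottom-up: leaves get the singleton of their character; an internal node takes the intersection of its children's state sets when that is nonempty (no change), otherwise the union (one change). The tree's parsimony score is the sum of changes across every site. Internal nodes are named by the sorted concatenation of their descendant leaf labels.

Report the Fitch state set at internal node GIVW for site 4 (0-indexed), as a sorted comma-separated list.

site 0, node GV: G={C} ∪ V={A} → {A,C} (+1)
site 0, node IW: I={G} ∪ W={C} → {C,G} (+1)
site 0, node GIVW: GV={A,C} ∩ IW={C,G} → {C} (+0)
site 0, node JT: J={T} ∪ T={C} → {C,T} (+1)
site 0, node GIJTVW: GIVW={C} ∩ JT={C,T} → {C} (+0)
site 0, node GIJTUVW: GIJTVW={C} ∪ U={T} → {C,T} (+1)
site 1, node GV: G={C} ∪ V={G} → {C,G} (+1)
site 1, node IW: I={T} ∪ W={A} → {A,T} (+1)
site 1, node GIVW: GV={C,G} ∪ IW={A,T} → {A,C,G,T} (+1)
site 1, node JT: J={C} ∪ T={G} → {C,G} (+1)
site 1, node GIJTVW: GIVW={A,C,G,T} ∩ JT={C,G} → {C,G} (+0)
site 1, node GIJTUVW: GIJTVW={C,G} ∪ U={T} → {C,G,T} (+1)
site 2, node GV: G={C} ∪ V={A} → {A,C} (+1)
site 2, node IW: I={A} ∩ W={A} → {A} (+0)
site 2, node GIVW: GV={A,C} ∩ IW={A} → {A} (+0)
site 2, node JT: J={G} ∪ T={T} → {G,T} (+1)
site 2, node GIJTVW: GIVW={A} ∪ JT={G,T} → {A,G,T} (+1)
site 2, node GIJTUVW: GIJTVW={A,G,T} ∩ U={T} → {T} (+0)
site 3, node GV: G={T} ∪ V={C} → {C,T} (+1)
site 3, node IW: I={T} ∪ W={A} → {A,T} (+1)
site 3, node GIVW: GV={C,T} ∩ IW={A,T} → {T} (+0)
site 3, node JT: J={C} ∩ T={C} → {C} (+0)
site 3, node GIJTVW: GIVW={T} ∪ JT={C} → {C,T} (+1)
site 3, node GIJTUVW: GIJTVW={C,T} ∪ U={G} → {C,G,T} (+1)
site 4, node GV: G={C} ∪ V={G} → {C,G} (+1)
site 4, node IW: I={T} ∪ W={G} → {G,T} (+1)
site 4, node GIVW: GV={C,G} ∩ IW={G,T} → {G} (+0)
site 4, node JT: J={A} ∪ T={C} → {A,C} (+1)
site 4, node GIJTVW: GIVW={G} ∪ JT={A,C} → {A,C,G} (+1)
site 4, node GIJTUVW: GIJTVW={A,C,G} ∩ U={G} → {G} (+0)
site 5, node GV: G={C} ∪ V={T} → {C,T} (+1)
site 5, node IW: I={A} ∪ W={G} → {A,G} (+1)
site 5, node GIVW: GV={C,T} ∪ IW={A,G} → {A,C,G,T} (+1)
site 5, node JT: J={C} ∪ T={T} → {C,T} (+1)
site 5, node GIJTVW: GIVW={A,C,G,T} ∩ JT={C,T} → {C,T} (+0)
site 5, node GIJTUVW: GIJTVW={C,T} ∪ U={A} → {A,C,T} (+1)
per-site changes: [4, 5, 3, 4, 4, 5]; total = 25

G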